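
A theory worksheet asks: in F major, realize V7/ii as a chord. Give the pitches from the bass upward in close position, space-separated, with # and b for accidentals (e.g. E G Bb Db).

V7/ii is a secondary dominant — the dominant seventh of ii. ii in F major is G, so the applied chord's root is D, a perfect fifth above.
Building a dominant seventh chord on D gives D-F#-A-C.

D F# A C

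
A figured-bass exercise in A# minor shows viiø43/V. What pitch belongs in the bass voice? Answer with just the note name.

A#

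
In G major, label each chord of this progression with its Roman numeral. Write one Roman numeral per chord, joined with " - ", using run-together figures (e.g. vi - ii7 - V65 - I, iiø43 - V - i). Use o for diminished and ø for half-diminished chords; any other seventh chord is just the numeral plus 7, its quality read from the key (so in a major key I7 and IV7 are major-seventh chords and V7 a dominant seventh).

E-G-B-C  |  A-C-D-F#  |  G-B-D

E-G-B-C has root C, degree 4 in G major, so IV65.
A-C-D-F#: root D is the dominant; dominant seventh chord there is V43.
G-B-D has root G, degree 1 in G major, so I.

IV65 - V43 - I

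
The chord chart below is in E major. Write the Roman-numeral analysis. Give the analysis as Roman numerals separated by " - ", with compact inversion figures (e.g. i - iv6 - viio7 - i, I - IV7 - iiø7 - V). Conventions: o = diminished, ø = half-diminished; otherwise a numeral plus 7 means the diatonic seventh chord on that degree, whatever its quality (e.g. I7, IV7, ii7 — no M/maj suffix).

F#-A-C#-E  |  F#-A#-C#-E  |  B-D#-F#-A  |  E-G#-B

ii7 - V7/V - V7 - I

F#-A-C#-E: minor seventh chord on F# = scale degree 2 → ii7.
F#-A#-C#-E is the secondary dominant of V (dominant seventh chord on F#): V7/V.
B-D#-F#-A has root B, degree 5 in E major, so V7.
E-G#-B: major triad on E = scale degree 1 → I.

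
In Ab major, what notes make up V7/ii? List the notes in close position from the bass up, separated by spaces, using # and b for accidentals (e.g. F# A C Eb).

F A C Eb

The slash means an applied dominant: we want the dominant of ii. In Ab major, ii is Bb minor, and its dominant is built on F.
Building a dominant seventh chord on F gives F-A-C-Eb.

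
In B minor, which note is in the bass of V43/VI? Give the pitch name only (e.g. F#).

A

The applied chord V43/VI is rooted on D: D-F#-A-C.
The figure 43 means second inversion — the fifth is in the bass.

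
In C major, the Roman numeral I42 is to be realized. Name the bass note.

I in C major has root C; the chord is C-E-G-B.
The figure 42 means third inversion — the seventh is in the bass.

B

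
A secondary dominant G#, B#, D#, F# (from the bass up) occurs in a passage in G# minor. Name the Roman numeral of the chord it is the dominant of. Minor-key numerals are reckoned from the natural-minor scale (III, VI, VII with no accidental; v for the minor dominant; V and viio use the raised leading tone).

The chord is a dominant seventh chord on G#.
A dominant resolves down a perfect fifth: G# → C#. In G# minor, C# is scale degree 4, i.e. iv.

iv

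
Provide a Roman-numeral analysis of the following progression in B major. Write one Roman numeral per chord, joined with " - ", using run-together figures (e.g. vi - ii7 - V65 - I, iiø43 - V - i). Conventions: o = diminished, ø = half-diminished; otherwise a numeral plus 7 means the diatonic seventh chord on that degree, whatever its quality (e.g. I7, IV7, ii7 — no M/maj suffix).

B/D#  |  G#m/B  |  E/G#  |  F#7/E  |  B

B/D# has root B, degree 1 in B major, so I6.
G#m/B: minor triad on G# = scale degree 6 → vi6.
E/G# has root E, degree 4 in B major, so IV6.
F#7/E: root F# is the dominant; dominant seventh chord there is V42.
B: root B is the tonic; major triad there is I.

I6 - vi6 - IV6 - V42 - I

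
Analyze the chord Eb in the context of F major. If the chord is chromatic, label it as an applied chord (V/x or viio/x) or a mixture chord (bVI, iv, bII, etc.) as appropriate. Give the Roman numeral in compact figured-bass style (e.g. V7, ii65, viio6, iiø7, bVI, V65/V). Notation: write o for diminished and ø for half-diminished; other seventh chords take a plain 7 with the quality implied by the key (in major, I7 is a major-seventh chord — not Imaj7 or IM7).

bVII

The pitches Eb-G-Bb form a major triad rooted on Eb.
Eb is the lowered seventh degree of F major (diatonic 7 would be E). This is a major triad on the lowered seventh degree (the subtonic), borrowed from the parallel minor.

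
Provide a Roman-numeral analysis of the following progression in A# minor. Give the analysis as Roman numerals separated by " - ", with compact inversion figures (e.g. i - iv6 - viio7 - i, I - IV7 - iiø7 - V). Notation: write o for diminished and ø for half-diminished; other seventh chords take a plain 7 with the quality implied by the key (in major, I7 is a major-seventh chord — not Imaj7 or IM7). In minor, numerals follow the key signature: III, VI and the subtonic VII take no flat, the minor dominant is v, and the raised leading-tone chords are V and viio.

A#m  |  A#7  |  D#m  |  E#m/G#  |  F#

A#m: root A# is the tonic; minor triad there is i.
A#7: a dominant seventh chord on A#, the applied dominant of iv → V7/iv.
D#m: root D# is the subdominant; minor triad there is iv.
E#m/G# has root E#, degree 5 in A# minor, so v6.
F#: root F# is the submediant; major triad there is VI.

i - V7/iv - iv - v6 - VI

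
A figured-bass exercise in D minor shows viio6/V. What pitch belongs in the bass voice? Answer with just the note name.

B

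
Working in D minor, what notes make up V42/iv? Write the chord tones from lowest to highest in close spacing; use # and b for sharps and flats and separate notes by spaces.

C D F# A

V42/iv is a secondary dominant — the dominant seventh of iv. iv in D minor is G, so the applied chord's root is D, a perfect fifth above.
Building a dominant seventh chord on D gives D-F#-A-C.
With the 42 figure the chord is in third inversion; from the bass C upward in close position it reads C-D-F#-A.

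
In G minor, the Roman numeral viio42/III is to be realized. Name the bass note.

Gb

The applied chord viio42/III is rooted on A: A-C-Eb-Gb.
The figure 42 means third inversion — the seventh is in the bass.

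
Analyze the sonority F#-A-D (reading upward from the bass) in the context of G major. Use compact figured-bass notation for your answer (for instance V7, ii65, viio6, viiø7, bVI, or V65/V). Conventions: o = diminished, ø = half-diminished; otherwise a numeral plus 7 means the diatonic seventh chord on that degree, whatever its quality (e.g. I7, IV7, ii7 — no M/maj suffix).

V6

The pitches D-F#-A form a major triad rooted on D.
In G major, D is the dominant; the diatonic major triad there is V.
With F# in the bass the chord is in first inversion, so the figured bass is 6.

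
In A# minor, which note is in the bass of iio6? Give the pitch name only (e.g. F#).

iio in A# minor has root B#; the chord is B#-D#-F#.
The figure 6 means first inversion — the third is in the bass.

D#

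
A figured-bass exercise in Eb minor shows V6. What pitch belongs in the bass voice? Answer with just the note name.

D

V in Eb minor has root Bb; the chord is Bb-D-F.
The figure 6 means first inversion — the third is in the bass.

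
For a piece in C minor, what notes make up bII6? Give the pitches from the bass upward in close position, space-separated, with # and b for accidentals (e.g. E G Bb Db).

Scale degree 2 in C minor is D; lowering it a half step gives Db. bII6 is the Neapolitan sixth — a major triad on the lowered second degree, here in its customary first inversion.
So the chord is Db-F-Ab.
The figured bass 6 indicates first inversion, placing the third (F) in the bass: F-Ab-Db.

F Ab Db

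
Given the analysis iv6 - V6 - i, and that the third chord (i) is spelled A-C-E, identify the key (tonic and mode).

The anchor chord is a minor triad on A, labeled i.
If A is scale degree 1 and the mode makes that degree carry a minor triad, the tonic is A and the mode is minor.

A minor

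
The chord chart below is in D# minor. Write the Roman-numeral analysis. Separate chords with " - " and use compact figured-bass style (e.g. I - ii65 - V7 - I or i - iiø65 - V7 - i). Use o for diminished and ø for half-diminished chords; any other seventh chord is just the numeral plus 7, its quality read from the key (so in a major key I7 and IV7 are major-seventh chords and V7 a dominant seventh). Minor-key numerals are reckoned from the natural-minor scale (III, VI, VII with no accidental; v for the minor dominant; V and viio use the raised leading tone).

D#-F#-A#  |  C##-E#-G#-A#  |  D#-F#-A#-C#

D#-F#-A#: minor triad on D# = scale degree 1 → i.
C##-E#-G#-A#: root A# is the dominant; dominant seventh chord there is V65.
D#-F#-A#-C#: minor seventh chord on D# = scale degree 1 → i7.

i - V65 - i7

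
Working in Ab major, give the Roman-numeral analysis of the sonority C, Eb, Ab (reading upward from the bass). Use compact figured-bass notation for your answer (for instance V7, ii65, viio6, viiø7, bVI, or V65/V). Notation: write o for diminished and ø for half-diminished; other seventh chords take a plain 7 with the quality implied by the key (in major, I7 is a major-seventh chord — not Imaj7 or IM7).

Stacked in thirds the chord is Ab-C-Eb: a major triad on Ab.
Ab is scale degree 1 in Ab major, and a major triad on that degree is written I.
With C in the bass the chord is in first inversion, so the figured bass is 6.

I6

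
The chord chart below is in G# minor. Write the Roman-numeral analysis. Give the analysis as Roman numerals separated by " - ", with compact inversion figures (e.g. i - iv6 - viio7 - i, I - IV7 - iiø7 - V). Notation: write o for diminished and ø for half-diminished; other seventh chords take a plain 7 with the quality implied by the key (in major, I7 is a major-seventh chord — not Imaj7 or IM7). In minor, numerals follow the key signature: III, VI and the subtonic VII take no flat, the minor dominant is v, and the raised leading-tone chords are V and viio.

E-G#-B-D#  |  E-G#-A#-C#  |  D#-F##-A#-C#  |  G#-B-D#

VI7 - iiø43 - V7 - i

E-G#-B-D#: major seventh chord on E = scale degree 6 → VI7.
E-G#-A#-C#: half-diminished seventh chord on A# = scale degree 2 → iiø43.
D#-F##-A#-C#: dominant seventh chord on D# = scale degree 5 → V7.
G#-B-D#: minor triad on G# = scale degree 1 → i.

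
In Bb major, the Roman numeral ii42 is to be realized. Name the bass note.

Bb

ii in Bb major has root C; the chord is C-Eb-G-Bb.
The figure 42 means third inversion — the seventh is in the bass.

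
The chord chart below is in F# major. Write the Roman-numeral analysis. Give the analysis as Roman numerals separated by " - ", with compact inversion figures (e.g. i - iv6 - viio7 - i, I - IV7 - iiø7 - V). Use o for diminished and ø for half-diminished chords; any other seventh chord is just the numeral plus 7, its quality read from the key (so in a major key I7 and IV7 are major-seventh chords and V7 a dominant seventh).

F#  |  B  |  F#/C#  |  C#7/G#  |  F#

I - IV - I64 - V43 - I

F#: major triad on F# = scale degree 1 → I.
B has root B, degree 4 in F# major, so IV.
F#/C#: major triad on F# = scale degree 1 → I64.
C#7/G#: dominant seventh chord on C# = scale degree 5 → V43.
F# has root F#, degree 1 in F# major, so I.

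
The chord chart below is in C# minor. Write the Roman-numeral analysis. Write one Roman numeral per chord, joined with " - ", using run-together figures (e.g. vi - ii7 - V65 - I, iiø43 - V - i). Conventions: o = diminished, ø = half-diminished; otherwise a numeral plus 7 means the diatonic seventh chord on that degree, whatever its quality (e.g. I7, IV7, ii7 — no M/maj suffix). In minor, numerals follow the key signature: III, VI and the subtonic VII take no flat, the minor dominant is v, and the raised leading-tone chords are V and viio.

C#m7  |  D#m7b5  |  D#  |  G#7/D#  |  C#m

C#m7: root C# is the tonic; minor seventh chord there is i7.
D#m7b5 has root D#, degree 2 in C# minor, so iiø7.
D#: a major triad on D#, the applied dominant of V → V/V.
G#7/D# has root G#, degree 5 in C# minor, so V43.
C#m has root C#, degree 1 in C# minor, so i.

i7 - iiø7 - V/V - V43 - i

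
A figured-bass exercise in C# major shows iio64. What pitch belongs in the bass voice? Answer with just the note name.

A

iio in C# major has root D#; the chord is D#-F#-A.
The figure 64 means second inversion — the fifth is in the bass.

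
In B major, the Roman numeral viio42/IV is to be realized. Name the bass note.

C

The applied chord viio42/IV is rooted on D#: D#-F#-A-C.
The figure 42 means third inversion — the seventh is in the bass.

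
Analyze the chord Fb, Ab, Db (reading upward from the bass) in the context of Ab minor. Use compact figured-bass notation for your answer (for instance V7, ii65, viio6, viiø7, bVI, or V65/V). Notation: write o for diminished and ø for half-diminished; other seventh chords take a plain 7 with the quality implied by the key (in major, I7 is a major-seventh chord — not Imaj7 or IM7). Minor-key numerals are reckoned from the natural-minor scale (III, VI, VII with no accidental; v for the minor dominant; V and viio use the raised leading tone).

The pitches Db-Fb-Ab form a minor triad rooted on Db.
In Ab minor, Db is the subdominant; the diatonic minor triad there is iv.
With Fb in the bass the chord is in first inversion, so the figured bass is 6.

iv6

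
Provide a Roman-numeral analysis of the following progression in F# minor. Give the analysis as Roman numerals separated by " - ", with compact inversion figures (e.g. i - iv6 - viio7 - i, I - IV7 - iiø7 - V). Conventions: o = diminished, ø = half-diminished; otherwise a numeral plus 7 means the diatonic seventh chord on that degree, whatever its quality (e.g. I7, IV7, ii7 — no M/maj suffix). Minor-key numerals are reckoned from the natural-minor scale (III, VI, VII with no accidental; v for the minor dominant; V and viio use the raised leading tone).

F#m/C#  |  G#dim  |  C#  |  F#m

i64 - iio - V - i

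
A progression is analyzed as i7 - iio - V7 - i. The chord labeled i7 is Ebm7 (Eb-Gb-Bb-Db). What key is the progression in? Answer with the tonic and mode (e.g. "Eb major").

Eb minor

The anchor chord is a minor seventh chord on Eb, labeled i7.
If Eb is scale degree 1 and the mode makes that degree carry a minor seventh chord, the tonic is Eb and the mode is minor.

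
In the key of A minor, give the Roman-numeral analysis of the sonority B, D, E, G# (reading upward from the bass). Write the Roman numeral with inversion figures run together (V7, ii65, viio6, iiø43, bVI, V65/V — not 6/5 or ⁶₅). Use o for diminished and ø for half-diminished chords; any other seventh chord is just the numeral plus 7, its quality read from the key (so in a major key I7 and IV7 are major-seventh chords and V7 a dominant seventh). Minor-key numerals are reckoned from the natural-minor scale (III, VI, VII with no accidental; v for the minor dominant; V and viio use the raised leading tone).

V43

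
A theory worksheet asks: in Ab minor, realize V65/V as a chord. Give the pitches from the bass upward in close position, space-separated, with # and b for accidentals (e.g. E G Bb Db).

The slash means an applied dominant: we want the dominant of V. In Ab minor, V is Eb major, and its dominant is built on Bb.
Building a dominant seventh chord on Bb gives Bb-D-F-Ab.
The figured bass 65 indicates first inversion, placing the third (D) in the bass: D-F-Ab-Bb.

D F Ab Bb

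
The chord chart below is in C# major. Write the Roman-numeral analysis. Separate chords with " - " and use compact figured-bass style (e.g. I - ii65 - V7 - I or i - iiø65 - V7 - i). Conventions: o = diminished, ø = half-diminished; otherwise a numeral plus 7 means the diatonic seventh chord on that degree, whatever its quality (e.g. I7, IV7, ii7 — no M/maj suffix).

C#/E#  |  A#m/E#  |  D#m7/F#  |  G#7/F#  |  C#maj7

I6 - vi64 - ii65 - V42 - I7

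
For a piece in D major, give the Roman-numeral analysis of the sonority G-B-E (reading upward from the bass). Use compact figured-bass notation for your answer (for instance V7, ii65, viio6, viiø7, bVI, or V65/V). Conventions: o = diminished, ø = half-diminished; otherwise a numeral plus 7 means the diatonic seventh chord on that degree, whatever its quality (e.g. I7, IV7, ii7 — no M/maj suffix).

ii6

The pitches E-G-B form a minor triad rooted on E.
E is scale degree 2 in D major, and a minor triad on that degree is written ii.
With G in the bass the chord is in first inversion, so the figured bass is 6.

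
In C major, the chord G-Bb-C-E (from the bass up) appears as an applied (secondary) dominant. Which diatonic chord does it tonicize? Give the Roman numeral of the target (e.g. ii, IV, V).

IV

The chord is a dominant seventh chord on C.
A dominant resolves down a perfect fifth: C → F. In C major, F is scale degree 4, i.e. IV.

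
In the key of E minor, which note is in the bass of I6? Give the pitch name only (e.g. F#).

G#

I in E minor has root E; the chord is E-G#-B.
The figure 6 means first inversion — the third is in the bass.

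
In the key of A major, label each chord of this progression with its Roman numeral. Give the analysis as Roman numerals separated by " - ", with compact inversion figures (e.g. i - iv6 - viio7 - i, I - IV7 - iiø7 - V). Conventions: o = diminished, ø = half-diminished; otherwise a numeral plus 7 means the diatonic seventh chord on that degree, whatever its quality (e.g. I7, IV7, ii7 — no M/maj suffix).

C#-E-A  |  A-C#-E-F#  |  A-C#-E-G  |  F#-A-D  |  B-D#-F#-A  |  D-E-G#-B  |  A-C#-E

C#-E-A: root A is the tonic; major triad there is I6.
A-C#-E-F#: minor seventh chord on F# = scale degree 6 → vi65.
A-C#-E-G: a dominant seventh chord on A, the applied dominant of IV → V7/IV.
F#-A-D: major triad on D = scale degree 4 → IV6.
B-D#-F#-A: chromatic; B is V of V, so V7/V.
D-E-G#-B has root E, degree 5 in A major, so V42.
A-C#-E: major triad on A = scale degree 1 → I.

I6 - vi65 - V7/IV - IV6 - V7/V - V42 - I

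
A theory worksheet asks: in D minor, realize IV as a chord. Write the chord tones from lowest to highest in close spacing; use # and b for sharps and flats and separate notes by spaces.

G B D

Scale degree 4 in D minor is G; here the chord built on it is altered to a major triad. IV is the major subdominant, borrowed from the parallel major.
So the chord is G-B-D, a major triad.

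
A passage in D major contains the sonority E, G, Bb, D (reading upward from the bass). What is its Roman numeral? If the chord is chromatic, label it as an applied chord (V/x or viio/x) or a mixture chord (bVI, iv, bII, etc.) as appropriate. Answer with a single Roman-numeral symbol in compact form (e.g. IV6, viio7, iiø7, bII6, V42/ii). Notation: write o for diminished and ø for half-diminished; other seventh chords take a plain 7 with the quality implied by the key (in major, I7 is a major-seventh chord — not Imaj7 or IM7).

iiø7

Stacked in thirds the chord is E-G-Bb-D: a half-diminished seventh chord on E.
E is the second degree of D major. This is the half-diminished supertonic seventh, borrowed from the parallel minor.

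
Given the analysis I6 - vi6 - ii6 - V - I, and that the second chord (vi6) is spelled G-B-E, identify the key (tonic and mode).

vi6 is given as G-B-E — a minor triad with root E.
Counting down 5 scale steps from E places the tonic on G; a minor triad on degree 6 is diatonic only in major.

G major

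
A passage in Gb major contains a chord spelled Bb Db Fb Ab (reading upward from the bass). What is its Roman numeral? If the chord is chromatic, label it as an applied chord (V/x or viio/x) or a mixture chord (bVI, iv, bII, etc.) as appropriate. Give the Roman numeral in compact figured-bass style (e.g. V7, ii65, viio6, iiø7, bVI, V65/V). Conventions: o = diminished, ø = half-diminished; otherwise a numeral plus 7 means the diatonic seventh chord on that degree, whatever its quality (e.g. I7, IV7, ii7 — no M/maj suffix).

Stacked in thirds the chord is Bb-Db-Fb-Ab: a half-diminished seventh chord on Bb.
Bb sits a half step below Cb (IV in Gb major); a diminished chord there is the applied leading-tone chord of IV.

viiø7/IV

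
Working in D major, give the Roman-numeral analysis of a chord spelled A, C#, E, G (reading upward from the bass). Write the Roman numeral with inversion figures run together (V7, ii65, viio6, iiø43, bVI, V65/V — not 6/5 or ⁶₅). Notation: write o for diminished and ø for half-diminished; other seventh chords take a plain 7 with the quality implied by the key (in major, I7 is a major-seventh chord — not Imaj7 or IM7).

The pitches A-C#-E-G form a dominant seventh chord rooted on A.
A is scale degree 5 in D major, and a dominant seventh chord on that degree is written V7.

V7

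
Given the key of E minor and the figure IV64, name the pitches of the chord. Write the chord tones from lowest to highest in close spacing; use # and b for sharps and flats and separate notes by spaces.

Scale degree 4 in E minor is A; here the chord built on it is altered to a major triad. IV64 is the major subdominant, borrowed from the parallel major.
So the chord is A-C#-E, a major triad.
With the 64 figure the chord is in second inversion; from the bass E upward in close position it reads E-A-C#.

E A C#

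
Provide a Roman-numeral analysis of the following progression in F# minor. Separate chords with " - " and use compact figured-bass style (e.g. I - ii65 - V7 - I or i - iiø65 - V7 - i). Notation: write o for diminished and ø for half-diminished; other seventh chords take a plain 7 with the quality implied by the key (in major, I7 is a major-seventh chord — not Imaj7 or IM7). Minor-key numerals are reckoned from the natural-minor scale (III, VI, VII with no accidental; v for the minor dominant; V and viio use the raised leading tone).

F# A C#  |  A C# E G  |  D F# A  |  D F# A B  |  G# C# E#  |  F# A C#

i - V7/VI - VI - iv65 - V64 - i

F#-A-C#: minor triad on F# = scale degree 1 → i.
A-C#-E-G: chromatic; A is V of VI, so V7/VI.
D-F#-A has root D, degree 6 in F# minor, so VI.
D-F#-A-B: minor seventh chord on B = scale degree 4 → iv65.
G#-C#-E#: major triad on C# = scale degree 5 → V64.
F#-A-C# has root F#, degree 1 in F# minor, so i.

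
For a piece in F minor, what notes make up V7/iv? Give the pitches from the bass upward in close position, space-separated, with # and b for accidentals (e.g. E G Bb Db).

F A C Eb

V7/iv is a secondary dominant — the dominant seventh of iv. iv in F minor is Bb, so the applied chord's root is F, a perfect fifth above.
Building a dominant seventh chord on F gives F-A-C-Eb.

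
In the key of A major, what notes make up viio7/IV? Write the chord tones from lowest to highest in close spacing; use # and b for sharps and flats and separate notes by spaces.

C# E G Bb

The slash marks an applied leading-tone chord: viio of IV. In A major, IV is D, so the leading tone to it is C#, a half step below.
Building a fully diminished seventh chord on C# gives C#-E-G-Bb.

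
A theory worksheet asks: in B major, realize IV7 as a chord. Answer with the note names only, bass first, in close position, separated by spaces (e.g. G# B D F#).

The numeral's case and figure indicate a major seventh chord. In B major its root, scale degree 4, is E.
That chord is spelled E-G#-B-D#.

E G# B D#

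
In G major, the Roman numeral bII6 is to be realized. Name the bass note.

C

bII in G major has root Ab; the chord is Ab-C-Eb.
The figure 6 means first inversion — the third is in the bass.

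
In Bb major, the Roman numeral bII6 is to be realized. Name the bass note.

Eb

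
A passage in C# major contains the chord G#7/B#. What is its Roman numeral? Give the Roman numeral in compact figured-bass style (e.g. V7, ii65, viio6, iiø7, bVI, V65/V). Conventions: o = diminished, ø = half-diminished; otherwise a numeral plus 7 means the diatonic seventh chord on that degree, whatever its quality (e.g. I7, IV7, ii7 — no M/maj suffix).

Stacked in thirds the chord is G#-B#-D#-F#: a dominant seventh chord on G#.
In C# major, G# is the dominant; the diatonic dominant seventh chord there is V7.
With B# in the bass the chord is in first inversion, so the figured bass is 65.

V65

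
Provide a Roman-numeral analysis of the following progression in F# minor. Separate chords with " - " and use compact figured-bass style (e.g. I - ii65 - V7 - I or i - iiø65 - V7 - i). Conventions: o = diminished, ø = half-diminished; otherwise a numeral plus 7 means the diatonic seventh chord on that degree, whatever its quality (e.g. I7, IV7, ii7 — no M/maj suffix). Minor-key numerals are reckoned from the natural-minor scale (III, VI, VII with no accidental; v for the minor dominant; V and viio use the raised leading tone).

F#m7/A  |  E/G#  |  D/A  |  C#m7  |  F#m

F#m7/A has root F#, degree 1 in F# minor, so i65.
E/G#: root E is the subtonic; major triad there is VII6.
D/A has root D, degree 6 in F# minor, so VI64.
C#m7: root C# is the dominant; minor seventh chord there is v7.
F#m has root F#, degree 1 in F# minor, so i.

i65 - VII6 - VI64 - v7 - i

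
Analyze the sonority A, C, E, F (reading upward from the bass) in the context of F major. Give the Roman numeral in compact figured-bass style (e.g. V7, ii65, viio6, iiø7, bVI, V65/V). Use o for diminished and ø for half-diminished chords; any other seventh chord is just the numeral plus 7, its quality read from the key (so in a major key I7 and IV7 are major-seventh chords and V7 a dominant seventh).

I65

The pitches F-A-C-E form a major seventh chord rooted on F.
F is scale degree 1 in F major, and a major seventh chord on that degree is written I7.
With A in the bass the chord is in first inversion, so the figured bass is 65.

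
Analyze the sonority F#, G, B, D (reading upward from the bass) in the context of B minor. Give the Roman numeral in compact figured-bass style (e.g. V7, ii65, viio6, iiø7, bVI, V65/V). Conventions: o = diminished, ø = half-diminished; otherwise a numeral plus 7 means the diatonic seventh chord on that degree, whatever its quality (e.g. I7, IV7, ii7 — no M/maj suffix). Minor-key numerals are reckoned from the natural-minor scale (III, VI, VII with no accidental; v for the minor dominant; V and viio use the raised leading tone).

VI42

Stacked in thirds the chord is G-B-D-F#: a major seventh chord on G.
In B minor, G is the submediant; the diatonic major seventh chord there is VI7.
With F# in the bass the chord is in third inversion, so the figured bass is 42.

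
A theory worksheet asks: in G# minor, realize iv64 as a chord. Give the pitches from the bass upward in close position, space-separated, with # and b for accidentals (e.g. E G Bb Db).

G# C# E

In G# minor, the subdominant is C#, and the diatonic chord built there is a minor triad.
Stacking thirds from C# gives C#-E-G#.
With the 64 figure the chord is in second inversion; from the bass G# upward in close position it reads G#-C#-E.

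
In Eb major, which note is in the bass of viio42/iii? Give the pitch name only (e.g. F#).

The applied chord viio42/iii is rooted on F#: F#-A-C-Eb.
The figure 42 means third inversion — the seventh is in the bass.

Eb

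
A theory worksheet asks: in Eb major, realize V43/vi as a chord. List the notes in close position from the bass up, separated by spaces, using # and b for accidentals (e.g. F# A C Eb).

The slash means an applied dominant: we want the dominant of vi. In Eb major, vi is C minor, and its dominant is built on G.
Building a dominant seventh chord on G gives G-B-D-F.
The figured bass 43 indicates second inversion, placing the fifth (D) in the bass: D-F-G-B.

D F G B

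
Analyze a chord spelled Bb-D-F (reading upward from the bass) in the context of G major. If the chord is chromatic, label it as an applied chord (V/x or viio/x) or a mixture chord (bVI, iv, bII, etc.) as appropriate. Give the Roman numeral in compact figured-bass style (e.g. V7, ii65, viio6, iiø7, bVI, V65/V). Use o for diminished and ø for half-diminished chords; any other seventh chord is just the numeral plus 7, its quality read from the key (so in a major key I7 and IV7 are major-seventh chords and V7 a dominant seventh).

bIII

Stacked in thirds the chord is Bb-D-F: a major triad on Bb.
Bb is the lowered third degree of G major (diatonic 3 would be B). This is a major triad on the lowered third degree, borrowed from the parallel minor.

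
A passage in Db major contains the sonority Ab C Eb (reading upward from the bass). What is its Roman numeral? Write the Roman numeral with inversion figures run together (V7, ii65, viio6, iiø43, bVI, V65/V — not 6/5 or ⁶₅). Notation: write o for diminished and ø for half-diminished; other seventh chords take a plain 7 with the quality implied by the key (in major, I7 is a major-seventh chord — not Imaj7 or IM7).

The pitches Ab-C-Eb form a major triad rooted on Ab.
Ab is scale degree 5 in Db major, and a major triad on that degree is written V.

V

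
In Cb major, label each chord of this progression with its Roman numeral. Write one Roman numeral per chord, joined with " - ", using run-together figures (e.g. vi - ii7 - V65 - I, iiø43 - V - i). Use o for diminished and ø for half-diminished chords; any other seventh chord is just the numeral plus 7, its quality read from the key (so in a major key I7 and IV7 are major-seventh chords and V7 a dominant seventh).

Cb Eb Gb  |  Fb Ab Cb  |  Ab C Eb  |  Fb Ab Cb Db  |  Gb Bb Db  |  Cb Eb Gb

I - IV - V/ii - ii65 - V - I

Cb-Eb-Gb: root Cb is the tonic; major triad there is I.
Fb-Ab-Cb has root Fb, degree 4 in Cb major, so IV.
Ab-C-Eb is the secondary dominant of ii (major triad on Ab): V/ii.
Fb-Ab-Cb-Db: root Db is the supertonic; minor seventh chord there is ii65.
Gb-Bb-Db: major triad on Gb = scale degree 5 → V.
Cb-Eb-Gb: major triad on Cb = scale degree 1 → I.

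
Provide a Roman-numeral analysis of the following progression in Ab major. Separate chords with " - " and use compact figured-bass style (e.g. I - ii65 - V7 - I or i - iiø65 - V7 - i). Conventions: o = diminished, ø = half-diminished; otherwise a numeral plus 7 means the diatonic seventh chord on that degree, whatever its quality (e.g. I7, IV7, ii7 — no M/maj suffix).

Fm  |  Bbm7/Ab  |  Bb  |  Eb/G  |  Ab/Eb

vi - ii42 - V/V - V6 - I64

Fm: root F is the submediant; minor triad there is vi.
Bbm7/Ab has root Bb, degree 2 in Ab major, so ii42.
Bb: chromatic; Bb is V of V, so V/V.
Eb/G has root Eb, degree 5 in Ab major, so V6.
Ab/Eb has root Ab, degree 1 in Ab major, so I64.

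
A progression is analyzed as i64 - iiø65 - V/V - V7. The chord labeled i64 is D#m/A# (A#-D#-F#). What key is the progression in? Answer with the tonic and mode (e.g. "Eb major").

The chord D#m/A# is a minor triad rooted on D#; its label is i64.
If D# is scale degree 1 and the mode makes that degree carry a minor triad, the tonic is D# and the mode is minor.

D# minor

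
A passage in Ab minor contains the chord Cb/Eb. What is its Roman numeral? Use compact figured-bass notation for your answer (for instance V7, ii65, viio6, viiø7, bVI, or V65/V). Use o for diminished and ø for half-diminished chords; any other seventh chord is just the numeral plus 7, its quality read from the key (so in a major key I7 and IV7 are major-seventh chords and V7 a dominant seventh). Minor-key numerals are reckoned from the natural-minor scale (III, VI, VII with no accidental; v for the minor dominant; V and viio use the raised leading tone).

III6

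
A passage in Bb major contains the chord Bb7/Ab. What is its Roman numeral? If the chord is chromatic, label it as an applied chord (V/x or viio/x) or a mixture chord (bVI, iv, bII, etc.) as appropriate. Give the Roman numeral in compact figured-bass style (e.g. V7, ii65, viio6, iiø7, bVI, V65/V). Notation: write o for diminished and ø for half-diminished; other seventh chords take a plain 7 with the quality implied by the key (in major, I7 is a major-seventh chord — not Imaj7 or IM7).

V42/IV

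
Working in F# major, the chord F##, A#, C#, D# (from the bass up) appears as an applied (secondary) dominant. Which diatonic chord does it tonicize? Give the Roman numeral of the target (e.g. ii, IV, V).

ii

The chord is a dominant seventh chord on D#.
A dominant resolves down a perfect fifth: D# → G#. In F# major, G# is scale degree 2, i.e. ii.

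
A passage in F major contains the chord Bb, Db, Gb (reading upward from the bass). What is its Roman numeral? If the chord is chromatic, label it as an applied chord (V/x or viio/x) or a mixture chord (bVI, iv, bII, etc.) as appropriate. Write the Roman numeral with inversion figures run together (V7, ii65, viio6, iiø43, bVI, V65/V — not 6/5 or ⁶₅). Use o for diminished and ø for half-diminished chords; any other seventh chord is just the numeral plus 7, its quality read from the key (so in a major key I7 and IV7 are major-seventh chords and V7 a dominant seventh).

bII6

The pitches Gb-Bb-Db form a major triad rooted on Gb.
Gb is the lowered second degree of F major (diatonic 2 would be G). This is the Neapolitan sixth — a major triad on the lowered second degree, here in its customary first inversion.
With Bb in the bass the chord is in first inversion, so the figured bass is 6.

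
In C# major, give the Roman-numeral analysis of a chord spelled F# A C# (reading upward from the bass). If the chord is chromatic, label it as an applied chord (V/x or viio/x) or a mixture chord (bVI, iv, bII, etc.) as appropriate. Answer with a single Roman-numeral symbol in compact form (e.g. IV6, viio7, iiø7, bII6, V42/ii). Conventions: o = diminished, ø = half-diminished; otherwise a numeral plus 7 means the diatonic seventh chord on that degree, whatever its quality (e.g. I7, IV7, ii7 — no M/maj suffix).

The pitches F#-A-C# form a minor triad rooted on F#.
F# is the fourth degree of C# major. This is the minor subdominant, borrowed from the parallel minor.

iv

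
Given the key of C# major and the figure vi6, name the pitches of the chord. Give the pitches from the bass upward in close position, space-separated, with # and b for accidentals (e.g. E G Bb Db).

C# E# A#

The numeral's case and figure indicate a minor triad. In C# major its root, the submediant, is A#.
Stacking thirds from A# gives A#-C#-E#.
With the 6 figure the chord is in first inversion; from the bass C# upward in close position it reads C#-E#-A#.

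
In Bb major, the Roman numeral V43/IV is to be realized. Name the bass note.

F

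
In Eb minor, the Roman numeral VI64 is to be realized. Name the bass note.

VI in Eb minor has root Cb; the chord is Cb-Eb-Gb.
The figure 64 means second inversion — the fifth is in the bass.

Gb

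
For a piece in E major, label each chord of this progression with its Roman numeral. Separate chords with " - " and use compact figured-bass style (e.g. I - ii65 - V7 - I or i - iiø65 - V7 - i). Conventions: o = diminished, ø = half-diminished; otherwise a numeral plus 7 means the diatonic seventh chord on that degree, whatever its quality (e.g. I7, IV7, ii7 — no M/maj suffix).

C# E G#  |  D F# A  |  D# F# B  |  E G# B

vi - bVII - V6 - I

C#-E-G# has root C#, degree 6 in E major, so vi.
D-F#-A: major triad on D — chromatic; bVII (borrowed from the parallel minor).
D#-F#-B: root B is the dominant; major triad there is V6.
E-G#-B: root E is the tonic; major triad there is I.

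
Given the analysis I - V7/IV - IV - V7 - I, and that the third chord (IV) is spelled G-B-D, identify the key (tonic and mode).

D major

IV is given as G-B-D — a major triad with root G.
If G is scale degree 4 and the mode makes that degree carry a major triad, the tonic is D and the mode is major.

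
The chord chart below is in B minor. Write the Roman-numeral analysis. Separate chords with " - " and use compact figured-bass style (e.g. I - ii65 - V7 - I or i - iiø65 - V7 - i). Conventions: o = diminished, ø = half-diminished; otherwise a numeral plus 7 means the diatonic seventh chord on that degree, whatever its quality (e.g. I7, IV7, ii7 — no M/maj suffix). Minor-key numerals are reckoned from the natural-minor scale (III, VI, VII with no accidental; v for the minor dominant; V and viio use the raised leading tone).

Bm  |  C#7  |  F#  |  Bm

i - V7/V - V - i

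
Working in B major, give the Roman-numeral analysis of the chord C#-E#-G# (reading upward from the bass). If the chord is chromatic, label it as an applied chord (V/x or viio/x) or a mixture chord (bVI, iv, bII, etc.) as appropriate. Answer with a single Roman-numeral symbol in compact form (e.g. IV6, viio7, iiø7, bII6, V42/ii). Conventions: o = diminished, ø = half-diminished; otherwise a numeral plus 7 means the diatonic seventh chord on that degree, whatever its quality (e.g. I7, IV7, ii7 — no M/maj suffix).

V/V

Stacked in thirds the chord is C#-E#-G#: a major triad on C#.
C# is not a diatonic chord root with this quality in B major, but it lies a perfect fifth above F# (V), so the chord functions as an applied dominant of V.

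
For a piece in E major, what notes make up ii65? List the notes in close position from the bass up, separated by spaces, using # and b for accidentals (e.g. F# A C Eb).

The numeral's case and figure indicate a minor seventh chord. In E major its root, the supertonic, is F#.
That chord is spelled F#-A-C#-E.
The figured bass 65 indicates first inversion, placing the third (A) in the bass: A-C#-E-F#.

A C# E F#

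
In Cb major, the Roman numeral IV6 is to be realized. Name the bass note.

IV in Cb major has root Fb; the chord is Fb-Ab-Cb.
The figure 6 means first inversion — the third is in the bass.

Ab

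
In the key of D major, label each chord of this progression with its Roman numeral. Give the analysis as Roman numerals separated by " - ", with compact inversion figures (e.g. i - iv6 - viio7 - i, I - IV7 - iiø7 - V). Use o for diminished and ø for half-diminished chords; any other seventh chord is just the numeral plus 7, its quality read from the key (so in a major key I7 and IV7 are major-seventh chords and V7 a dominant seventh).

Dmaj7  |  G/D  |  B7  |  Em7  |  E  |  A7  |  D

I7 - IV64 - V7/ii - ii7 - V/V - V7 - I

Dmaj7: major seventh chord on D = scale degree 1 → I7.
G/D: root G is the subdominant; major triad there is IV64.
B7 is the secondary dominant of ii (dominant seventh chord on B): V7/ii.
Em7: minor seventh chord on E = scale degree 2 → ii7.
E: chromatic; E is V of V, so V/V.
A7: dominant seventh chord on A = scale degree 5 → V7.
D: root D is the tonic; major triad there is I.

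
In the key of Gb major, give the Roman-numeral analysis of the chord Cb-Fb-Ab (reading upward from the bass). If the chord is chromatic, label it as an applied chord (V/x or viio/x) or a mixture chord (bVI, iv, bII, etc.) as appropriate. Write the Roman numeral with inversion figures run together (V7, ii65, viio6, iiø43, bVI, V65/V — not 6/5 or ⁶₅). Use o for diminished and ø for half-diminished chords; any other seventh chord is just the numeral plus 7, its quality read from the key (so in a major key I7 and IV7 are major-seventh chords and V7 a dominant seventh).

bVII64

The pitches Fb-Ab-Cb form a major triad rooted on Fb.
Fb is the lowered seventh degree of Gb major (diatonic 7 would be F). This is a major triad on the lowered seventh degree (the subtonic), borrowed from the parallel minor.
With Cb in the bass the chord is in second inversion, so the figured bass is 64.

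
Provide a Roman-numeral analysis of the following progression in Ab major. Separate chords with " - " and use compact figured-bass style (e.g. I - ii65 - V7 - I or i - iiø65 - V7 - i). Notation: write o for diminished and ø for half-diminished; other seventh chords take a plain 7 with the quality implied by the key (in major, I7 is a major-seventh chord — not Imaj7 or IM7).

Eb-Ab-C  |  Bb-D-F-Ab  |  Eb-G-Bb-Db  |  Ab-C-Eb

I64 - V7/V - V7 - I

Eb-Ab-C: root Ab is the tonic; major triad there is I64.
Bb-D-F-Ab: a dominant seventh chord on Bb, the applied dominant of V → V7/V.
Eb-G-Bb-Db: root Eb is the dominant; dominant seventh chord there is V7.
Ab-C-Eb has root Ab, degree 1 in Ab major, so I.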